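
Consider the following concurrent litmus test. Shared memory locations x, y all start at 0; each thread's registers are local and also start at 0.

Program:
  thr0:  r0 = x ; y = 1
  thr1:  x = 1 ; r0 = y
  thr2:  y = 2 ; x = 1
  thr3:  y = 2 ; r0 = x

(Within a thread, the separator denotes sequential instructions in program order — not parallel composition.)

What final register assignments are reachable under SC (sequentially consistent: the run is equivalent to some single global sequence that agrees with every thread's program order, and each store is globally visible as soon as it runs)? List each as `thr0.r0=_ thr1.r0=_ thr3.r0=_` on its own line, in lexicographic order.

outcome vector order: (thr0.r0,thr1.r0,thr3.r0)
|SC outcomes| = 10

thr0.r0=0 thr1.r0=0 thr3.r0=1
thr0.r0=0 thr1.r0=1 thr3.r0=0
thr0.r0=0 thr1.r0=1 thr3.r0=1
thr0.r0=0 thr1.r0=2 thr3.r0=0
thr0.r0=0 thr1.r0=2 thr3.r0=1
thr0.r0=1 thr1.r0=0 thr3.r0=1
thr0.r0=1 thr1.r0=1 thr3.r0=0
thr0.r0=1 thr1.r0=1 thr3.r0=1
thr0.r0=1 thr1.r0=2 thr3.r0=0
thr0.r0=1 thr1.r0=2 thr3.r0=1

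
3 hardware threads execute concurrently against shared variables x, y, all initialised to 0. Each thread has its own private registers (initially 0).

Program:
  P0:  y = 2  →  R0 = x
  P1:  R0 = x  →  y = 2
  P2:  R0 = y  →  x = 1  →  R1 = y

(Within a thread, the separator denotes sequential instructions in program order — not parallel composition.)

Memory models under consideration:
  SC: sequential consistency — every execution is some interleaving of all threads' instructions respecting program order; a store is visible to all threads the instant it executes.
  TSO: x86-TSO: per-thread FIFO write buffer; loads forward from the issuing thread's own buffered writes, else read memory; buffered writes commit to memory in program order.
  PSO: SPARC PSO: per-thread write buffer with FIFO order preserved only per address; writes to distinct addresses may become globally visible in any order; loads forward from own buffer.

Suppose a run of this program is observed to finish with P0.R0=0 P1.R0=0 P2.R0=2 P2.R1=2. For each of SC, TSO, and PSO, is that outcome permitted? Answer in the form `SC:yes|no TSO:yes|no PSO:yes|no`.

SC:yes TSO:yes PSO:yes

outcome vector order: (P0.R0,P1.R0,P2.R0,P2.R1)
SC (10): (0,0,0,2); (0,0,2,2); (0,1,0,2); (0,1,2,2); (1,0,0,0); (1,0,0,2); (1,0,2,2); (1,1,0,0); (1,1,0,2); (1,1,2,2)
TSO (12): (0,0,0,0); (0,0,0,2); (0,0,2,2); (0,1,0,0); (0,1,0,2); (0,1,2,2); (1,0,0,0); (1,0,0,2); (1,0,2,2); (1,1,0,0); (1,1,0,2); (1,1,2,2)
PSO (12): (0,0,0,0); (0,0,0,2); (0,0,2,2); (0,1,0,0); (0,1,0,2); (0,1,2,2); (1,0,0,0); (1,0,0,2); (1,0,2,2); (1,1,0,0); (1,1,0,2); (1,1,2,2)
target (0,0,2,2) ∈ {SC,TSO,PSO}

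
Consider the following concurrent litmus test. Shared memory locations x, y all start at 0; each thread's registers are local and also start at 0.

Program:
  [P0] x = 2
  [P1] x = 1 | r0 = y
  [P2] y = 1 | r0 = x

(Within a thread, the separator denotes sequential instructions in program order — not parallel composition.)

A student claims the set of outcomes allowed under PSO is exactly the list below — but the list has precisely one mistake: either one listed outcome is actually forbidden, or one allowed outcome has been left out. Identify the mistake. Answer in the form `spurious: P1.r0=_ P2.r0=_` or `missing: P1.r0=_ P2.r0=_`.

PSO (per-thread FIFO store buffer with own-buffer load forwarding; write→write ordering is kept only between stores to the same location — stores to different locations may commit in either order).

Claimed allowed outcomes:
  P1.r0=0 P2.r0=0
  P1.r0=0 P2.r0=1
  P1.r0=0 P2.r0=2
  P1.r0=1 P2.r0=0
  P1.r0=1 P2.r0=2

outcome vector order: (P1.r0,P2.r0)
PSO: 6 outcomes — {<0 0>; <0 1>; <0 2>; <1 0>; <1 1>; <1 2>}
PSO∖claimed = {<1 1>}

missing: P1.r0=1 P2.r0=1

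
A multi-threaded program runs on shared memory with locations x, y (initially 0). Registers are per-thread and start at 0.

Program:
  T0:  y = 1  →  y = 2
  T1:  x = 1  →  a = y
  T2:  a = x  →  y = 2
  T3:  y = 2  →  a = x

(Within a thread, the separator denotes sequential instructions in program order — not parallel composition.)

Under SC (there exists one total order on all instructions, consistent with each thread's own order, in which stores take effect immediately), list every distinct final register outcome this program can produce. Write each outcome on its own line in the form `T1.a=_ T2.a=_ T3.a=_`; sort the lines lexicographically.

T1.a=0 T2.a=0 T3.a=1
T1.a=0 T2.a=1 T3.a=1
T1.a=1 T2.a=0 T3.a=0
T1.a=1 T2.a=0 T3.a=1
T1.a=1 T2.a=1 T3.a=0
T1.a=1 T2.a=1 T3.a=1
T1.a=2 T2.a=0 T3.a=0
T1.a=2 T2.a=0 T3.a=1
T1.a=2 T2.a=1 T3.a=0
T1.a=2 T2.a=1 T3.a=1

outcome vector order: (T1.a,T2.a,T3.a)
|SC outcomes| = 10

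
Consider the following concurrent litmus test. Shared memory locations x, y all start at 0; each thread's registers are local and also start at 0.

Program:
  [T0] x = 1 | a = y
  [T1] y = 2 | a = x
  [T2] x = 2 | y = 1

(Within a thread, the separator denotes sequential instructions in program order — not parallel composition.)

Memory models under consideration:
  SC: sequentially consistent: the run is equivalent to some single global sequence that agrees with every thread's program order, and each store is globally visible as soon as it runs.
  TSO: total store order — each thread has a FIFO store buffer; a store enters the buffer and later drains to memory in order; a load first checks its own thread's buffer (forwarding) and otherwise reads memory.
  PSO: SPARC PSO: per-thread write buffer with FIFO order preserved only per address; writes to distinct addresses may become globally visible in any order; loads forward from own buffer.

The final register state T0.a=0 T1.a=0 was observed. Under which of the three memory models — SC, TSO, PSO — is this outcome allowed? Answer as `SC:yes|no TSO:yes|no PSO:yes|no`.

outcome vector order: (T0.a,T1.a)
SC: 8 outcomes — {<0 1>; <0 2>; <1 0>; <1 1>; <1 2>; <2 0>; <2 1>; <2 2>}
TSO: 9 outcomes — {<0 0>; <0 1>; <0 2>; <1 0>; <1 1>; <1 2>; <2 0>; <2 1>; <2 2>}
PSO: 9 outcomes — {<0 0>; <0 1>; <0 2>; <1 0>; <1 1>; <1 2>; <2 0>; <2 1>; <2 2>}
target <0 0> ∈ {TSO,PSO}

SC:no TSO:yes PSO:yes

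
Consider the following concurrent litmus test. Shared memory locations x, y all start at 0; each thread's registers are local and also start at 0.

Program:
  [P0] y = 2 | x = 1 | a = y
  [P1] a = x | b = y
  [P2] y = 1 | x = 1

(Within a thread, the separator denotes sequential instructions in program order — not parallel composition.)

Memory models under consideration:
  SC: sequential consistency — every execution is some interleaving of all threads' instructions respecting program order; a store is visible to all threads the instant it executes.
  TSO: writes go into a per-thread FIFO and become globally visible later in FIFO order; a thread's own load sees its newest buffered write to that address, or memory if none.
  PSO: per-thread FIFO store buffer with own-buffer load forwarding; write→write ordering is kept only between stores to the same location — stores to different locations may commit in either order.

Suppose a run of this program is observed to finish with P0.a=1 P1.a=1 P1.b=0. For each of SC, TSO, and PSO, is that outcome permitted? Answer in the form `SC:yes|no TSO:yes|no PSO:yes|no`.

outcome vector order: (P0.a,P1.a,P1.b)
SC: 10 outcomes — {100, 101, 102, 111, 112, 200, 201, 202, 211, 212}
TSO: 10 outcomes — {100, 101, 102, 111, 112, 200, 201, 202, 211, 212}
PSO: 12 outcomes — {100, 101, 102, 110, 111, 112, 200, 201, 202, 210, 211, 212}
target 110 ∈ {PSO}

SC:no TSO:no PSO:yes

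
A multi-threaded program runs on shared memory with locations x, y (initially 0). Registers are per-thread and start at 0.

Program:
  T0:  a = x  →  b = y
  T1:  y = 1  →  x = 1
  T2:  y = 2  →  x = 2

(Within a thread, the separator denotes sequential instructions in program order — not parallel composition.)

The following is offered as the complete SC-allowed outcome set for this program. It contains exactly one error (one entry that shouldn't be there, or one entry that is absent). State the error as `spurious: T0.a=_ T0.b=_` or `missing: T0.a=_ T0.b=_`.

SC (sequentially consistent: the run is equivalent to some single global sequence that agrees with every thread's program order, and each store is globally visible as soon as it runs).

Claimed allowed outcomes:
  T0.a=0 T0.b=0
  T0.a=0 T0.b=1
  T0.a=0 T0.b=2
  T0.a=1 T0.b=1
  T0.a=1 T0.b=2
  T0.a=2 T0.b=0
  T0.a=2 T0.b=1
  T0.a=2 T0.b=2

outcome vector order: (T0.a,T0.b)
SC (7): 00 01 02 11 12 21 22
claimed∖SC = {20}

spurious: T0.a=2 T0.b=0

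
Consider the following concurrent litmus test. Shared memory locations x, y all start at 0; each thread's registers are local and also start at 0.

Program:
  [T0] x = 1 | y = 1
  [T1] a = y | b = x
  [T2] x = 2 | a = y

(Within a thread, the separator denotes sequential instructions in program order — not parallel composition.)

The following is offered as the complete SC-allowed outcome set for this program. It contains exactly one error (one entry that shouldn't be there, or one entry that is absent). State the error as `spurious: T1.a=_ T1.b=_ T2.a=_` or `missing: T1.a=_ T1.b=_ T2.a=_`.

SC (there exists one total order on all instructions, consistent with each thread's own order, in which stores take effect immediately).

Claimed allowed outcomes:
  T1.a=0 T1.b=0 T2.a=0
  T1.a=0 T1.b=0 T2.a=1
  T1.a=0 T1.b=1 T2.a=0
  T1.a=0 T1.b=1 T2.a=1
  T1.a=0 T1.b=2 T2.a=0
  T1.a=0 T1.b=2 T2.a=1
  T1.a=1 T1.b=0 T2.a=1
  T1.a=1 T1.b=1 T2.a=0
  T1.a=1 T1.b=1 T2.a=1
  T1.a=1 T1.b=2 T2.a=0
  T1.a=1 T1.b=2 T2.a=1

outcome vector order: (T1.a,T1.b,T2.a)
SC: 10 outcomes — {(0,0,0) (0,0,1) (0,1,0) (0,1,1) (0,2,0) (0,2,1) (1,1,0) (1,1,1) (1,2,0) (1,2,1)}
claimed∖SC = {(1,0,1)}

spurious: T1.a=1 T1.b=0 T2.a=1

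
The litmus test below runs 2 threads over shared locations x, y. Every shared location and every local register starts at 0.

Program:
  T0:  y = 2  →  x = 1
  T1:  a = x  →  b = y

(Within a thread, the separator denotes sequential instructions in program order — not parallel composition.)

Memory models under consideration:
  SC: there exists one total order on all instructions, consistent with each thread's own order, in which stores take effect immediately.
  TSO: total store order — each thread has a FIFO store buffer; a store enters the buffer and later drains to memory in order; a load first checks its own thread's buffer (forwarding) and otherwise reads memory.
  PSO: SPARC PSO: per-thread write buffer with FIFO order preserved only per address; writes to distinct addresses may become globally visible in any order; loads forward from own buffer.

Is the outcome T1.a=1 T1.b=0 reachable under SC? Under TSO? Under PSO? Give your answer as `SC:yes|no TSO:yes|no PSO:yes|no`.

SC:no TSO:no PSO:yes

outcome vector order: (T1.a,T1.b)
[SC] allowed = {(0,0) (0,2) (1,2)}
[TSO] allowed = {(0,0) (0,2) (1,2)}
[PSO] allowed = {(0,0) (0,2) (1,0) (1,2)}
target (1,0) ∈ {PSO}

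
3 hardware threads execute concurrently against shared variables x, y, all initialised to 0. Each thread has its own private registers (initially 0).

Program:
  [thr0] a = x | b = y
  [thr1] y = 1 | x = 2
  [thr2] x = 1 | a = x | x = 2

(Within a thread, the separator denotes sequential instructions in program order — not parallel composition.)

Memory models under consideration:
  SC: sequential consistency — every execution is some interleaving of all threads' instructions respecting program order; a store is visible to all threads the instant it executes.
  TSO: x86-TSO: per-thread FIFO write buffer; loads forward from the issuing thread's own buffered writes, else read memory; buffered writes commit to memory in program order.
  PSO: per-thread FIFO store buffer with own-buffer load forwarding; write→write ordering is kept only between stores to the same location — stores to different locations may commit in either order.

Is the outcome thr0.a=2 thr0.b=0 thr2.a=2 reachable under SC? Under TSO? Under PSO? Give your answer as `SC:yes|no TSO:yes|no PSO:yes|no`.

SC:no TSO:no PSO:yes

outcome vector order: (thr0.a,thr0.b,thr2.a)
SC: 11 outcomes — {0/0/1, 0/0/2, 0/1/1, 0/1/2, 1/0/1, 1/0/2, 1/1/1, 1/1/2, 2/0/1, 2/1/1, 2/1/2}
TSO: 11 outcomes — {0/0/1, 0/0/2, 0/1/1, 0/1/2, 1/0/1, 1/0/2, 1/1/1, 1/1/2, 2/0/1, 2/1/1, 2/1/2}
PSO: 12 outcomes — {0/0/1, 0/0/2, 0/1/1, 0/1/2, 1/0/1, 1/0/2, 1/1/1, 1/1/2, 2/0/1, 2/0/2, 2/1/1, 2/1/2}
target 2/0/2 ∈ {PSO}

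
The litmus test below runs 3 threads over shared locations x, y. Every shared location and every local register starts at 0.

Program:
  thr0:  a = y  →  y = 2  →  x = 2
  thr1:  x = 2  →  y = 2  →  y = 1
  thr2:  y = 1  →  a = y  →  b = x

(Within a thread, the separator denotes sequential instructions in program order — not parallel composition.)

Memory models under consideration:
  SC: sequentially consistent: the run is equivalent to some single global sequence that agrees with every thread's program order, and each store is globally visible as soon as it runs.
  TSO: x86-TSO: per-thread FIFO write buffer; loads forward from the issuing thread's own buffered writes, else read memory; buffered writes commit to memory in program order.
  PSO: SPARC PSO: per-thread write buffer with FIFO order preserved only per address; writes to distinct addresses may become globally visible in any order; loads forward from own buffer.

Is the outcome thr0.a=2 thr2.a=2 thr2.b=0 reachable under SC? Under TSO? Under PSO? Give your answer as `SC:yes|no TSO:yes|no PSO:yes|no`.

SC:no TSO:no PSO:yes

outcome vector order: (thr0.a,thr2.a,thr2.b)
SC (11): <0 1 0>, <0 1 2>, <0 2 0>, <0 2 2>, <1 1 0>, <1 1 2>, <1 2 0>, <1 2 2>, <2 1 0>, <2 1 2>, <2 2 2>
TSO (11): <0 1 0>, <0 1 2>, <0 2 0>, <0 2 2>, <1 1 0>, <1 1 2>, <1 2 0>, <1 2 2>, <2 1 0>, <2 1 2>, <2 2 2>
PSO (12): <0 1 0>, <0 1 2>, <0 2 0>, <0 2 2>, <1 1 0>, <1 1 2>, <1 2 0>, <1 2 2>, <2 1 0>, <2 1 2>, <2 2 0>, <2 2 2>
target <2 2 0> ∈ {PSO}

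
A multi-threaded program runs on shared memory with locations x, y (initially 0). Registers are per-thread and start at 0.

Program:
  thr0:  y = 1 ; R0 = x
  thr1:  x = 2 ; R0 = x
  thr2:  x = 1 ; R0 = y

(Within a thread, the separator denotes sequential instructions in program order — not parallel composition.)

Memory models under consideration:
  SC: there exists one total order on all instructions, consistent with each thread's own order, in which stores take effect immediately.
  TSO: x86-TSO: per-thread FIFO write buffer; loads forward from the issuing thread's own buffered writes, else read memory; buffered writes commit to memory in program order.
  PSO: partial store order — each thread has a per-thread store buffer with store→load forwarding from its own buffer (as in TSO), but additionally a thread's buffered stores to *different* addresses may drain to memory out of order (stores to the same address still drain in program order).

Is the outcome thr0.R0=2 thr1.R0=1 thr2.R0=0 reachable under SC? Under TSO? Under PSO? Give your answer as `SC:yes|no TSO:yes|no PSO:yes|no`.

outcome vector order: (thr0.R0,thr1.R0,thr2.R0)
under SC → (0,1,1) (0,2,1) (1,1,0) (1,1,1) (1,2,0) (1,2,1) (2,1,1) (2,2,0) (2,2,1)
under TSO → (0,1,0) (0,1,1) (0,2,0) (0,2,1) (1,1,0) (1,1,1) (1,2,0) (1,2,1) (2,1,0) (2,1,1) (2,2,0) (2,2,1)
under PSO → (0,1,0) (0,1,1) (0,2,0) (0,2,1) (1,1,0) (1,1,1) (1,2,0) (1,2,1) (2,1,0) (2,1,1) (2,2,0) (2,2,1)
target (2,1,0) ∈ {TSO,PSO}

SC:no TSO:yes PSO:yes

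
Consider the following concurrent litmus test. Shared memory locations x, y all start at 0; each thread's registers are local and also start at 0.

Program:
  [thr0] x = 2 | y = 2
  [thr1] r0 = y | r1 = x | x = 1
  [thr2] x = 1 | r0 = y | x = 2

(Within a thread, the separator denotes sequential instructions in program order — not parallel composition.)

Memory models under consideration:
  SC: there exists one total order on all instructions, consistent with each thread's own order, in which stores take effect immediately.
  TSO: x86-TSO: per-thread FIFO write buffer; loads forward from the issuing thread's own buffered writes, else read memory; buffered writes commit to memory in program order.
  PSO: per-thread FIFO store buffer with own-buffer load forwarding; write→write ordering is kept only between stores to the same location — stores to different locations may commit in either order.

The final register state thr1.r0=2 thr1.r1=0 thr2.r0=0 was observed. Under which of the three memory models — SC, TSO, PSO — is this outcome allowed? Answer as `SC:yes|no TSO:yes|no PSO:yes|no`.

SC:no TSO:no PSO:yes

outcome vector order: (thr1.r0,thr1.r1,thr2.r0)
SC: 10 outcomes — {(0,0,0) (0,0,2) (0,1,0) (0,1,2) (0,2,0) (0,2,2) (2,1,0) (2,1,2) (2,2,0) (2,2,2)}
TSO: 10 outcomes — {(0,0,0) (0,0,2) (0,1,0) (0,1,2) (0,2,0) (0,2,2) (2,1,0) (2,1,2) (2,2,0) (2,2,2)}
PSO: 12 outcomes — {(0,0,0) (0,0,2) (0,1,0) (0,1,2) (0,2,0) (0,2,2) (2,0,0) (2,0,2) (2,1,0) (2,1,2) (2,2,0) (2,2,2)}
target (2,0,0) ∈ {PSO}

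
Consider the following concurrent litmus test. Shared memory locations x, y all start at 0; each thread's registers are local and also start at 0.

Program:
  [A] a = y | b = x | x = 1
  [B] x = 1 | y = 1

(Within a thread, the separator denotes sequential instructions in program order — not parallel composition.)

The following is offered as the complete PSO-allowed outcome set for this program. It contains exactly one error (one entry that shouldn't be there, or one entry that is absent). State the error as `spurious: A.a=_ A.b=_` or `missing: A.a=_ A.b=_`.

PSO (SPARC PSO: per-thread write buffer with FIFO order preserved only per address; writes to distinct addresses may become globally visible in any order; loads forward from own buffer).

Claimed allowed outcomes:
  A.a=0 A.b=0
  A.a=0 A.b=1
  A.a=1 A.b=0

outcome vector order: (A.a,A.b)
under PSO → 0/0 0/1 1/0 1/1
PSO∖claimed = {1/1}

missing: A.a=1 A.b=1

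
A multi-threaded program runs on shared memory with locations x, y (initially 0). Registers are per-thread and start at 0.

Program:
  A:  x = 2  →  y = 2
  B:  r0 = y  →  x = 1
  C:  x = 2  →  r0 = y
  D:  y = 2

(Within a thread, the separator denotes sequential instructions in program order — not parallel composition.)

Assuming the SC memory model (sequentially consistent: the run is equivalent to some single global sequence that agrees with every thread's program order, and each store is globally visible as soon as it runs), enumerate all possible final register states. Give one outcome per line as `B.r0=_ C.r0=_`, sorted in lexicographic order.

B.r0=0 C.r0=0
B.r0=0 C.r0=2
B.r0=2 C.r0=0
B.r0=2 C.r0=2

outcome vector order: (B.r0,C.r0)
|SC outcomes| = 4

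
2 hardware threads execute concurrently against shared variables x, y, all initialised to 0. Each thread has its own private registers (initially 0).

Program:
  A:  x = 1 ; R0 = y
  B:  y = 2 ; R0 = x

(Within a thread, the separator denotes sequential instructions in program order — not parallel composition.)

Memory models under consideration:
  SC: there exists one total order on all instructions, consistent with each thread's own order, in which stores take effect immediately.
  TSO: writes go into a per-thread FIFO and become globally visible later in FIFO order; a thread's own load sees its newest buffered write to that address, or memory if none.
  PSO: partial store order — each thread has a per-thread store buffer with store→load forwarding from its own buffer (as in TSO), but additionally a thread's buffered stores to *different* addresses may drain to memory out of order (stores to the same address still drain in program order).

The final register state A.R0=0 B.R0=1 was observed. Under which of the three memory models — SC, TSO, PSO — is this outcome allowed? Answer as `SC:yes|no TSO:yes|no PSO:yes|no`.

SC:yes TSO:yes PSO:yes

outcome vector order: (A.R0,B.R0)
[SC] allowed = {(0,1); (2,0); (2,1)}
[TSO] allowed = {(0,0); (0,1); (2,0); (2,1)}
[PSO] allowed = {(0,0); (0,1); (2,0); (2,1)}
target (0,1) ∈ {SC,TSO,PSO}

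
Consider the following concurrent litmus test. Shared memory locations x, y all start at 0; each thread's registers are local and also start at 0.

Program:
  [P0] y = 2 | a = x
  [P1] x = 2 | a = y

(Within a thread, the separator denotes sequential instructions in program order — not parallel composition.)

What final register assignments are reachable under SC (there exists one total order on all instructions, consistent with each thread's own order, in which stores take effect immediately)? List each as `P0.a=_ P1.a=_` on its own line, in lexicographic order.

P0.a=0 P1.a=2
P0.a=2 P1.a=0
P0.a=2 P1.a=2

outcome vector order: (P0.a,P1.a)
|SC outcomes| = 3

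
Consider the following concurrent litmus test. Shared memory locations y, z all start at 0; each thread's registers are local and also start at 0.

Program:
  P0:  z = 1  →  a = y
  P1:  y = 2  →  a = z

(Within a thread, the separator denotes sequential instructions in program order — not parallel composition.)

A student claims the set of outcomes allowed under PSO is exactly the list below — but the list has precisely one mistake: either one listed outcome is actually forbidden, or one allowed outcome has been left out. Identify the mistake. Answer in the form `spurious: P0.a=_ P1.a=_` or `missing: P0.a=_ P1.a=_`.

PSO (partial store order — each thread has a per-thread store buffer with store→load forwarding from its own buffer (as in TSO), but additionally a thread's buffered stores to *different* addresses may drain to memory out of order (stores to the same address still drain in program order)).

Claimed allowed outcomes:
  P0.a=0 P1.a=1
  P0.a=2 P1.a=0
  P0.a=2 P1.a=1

outcome vector order: (P0.a,P1.a)
PSO (4): (0,0); (0,1); (2,0); (2,1)
PSO∖claimed = {(0,0)}

missing: P0.a=0 P1.a=0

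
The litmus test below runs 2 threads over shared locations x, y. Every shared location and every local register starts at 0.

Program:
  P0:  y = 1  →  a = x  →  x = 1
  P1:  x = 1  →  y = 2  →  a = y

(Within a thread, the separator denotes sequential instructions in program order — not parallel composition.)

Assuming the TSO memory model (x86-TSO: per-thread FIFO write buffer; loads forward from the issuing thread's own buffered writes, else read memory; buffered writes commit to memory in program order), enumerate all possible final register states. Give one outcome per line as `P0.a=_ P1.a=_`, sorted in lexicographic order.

outcome vector order: (P0.a,P1.a)
|TSO outcomes| = 4

P0.a=0 P1.a=1
P0.a=0 P1.a=2
P0.a=1 P1.a=1
P0.a=1 P1.a=2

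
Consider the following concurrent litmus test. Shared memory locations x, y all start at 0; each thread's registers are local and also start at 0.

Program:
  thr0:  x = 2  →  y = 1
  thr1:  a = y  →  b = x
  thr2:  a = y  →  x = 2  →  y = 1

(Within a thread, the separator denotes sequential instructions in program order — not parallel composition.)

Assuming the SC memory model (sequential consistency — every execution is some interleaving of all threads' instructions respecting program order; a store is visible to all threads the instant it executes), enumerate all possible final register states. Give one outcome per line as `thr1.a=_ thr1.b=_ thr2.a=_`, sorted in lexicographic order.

thr1.a=0 thr1.b=0 thr2.a=0
thr1.a=0 thr1.b=0 thr2.a=1
thr1.a=0 thr1.b=2 thr2.a=0
thr1.a=0 thr1.b=2 thr2.a=1
thr1.a=1 thr1.b=2 thr2.a=0
thr1.a=1 thr1.b=2 thr2.a=1

outcome vector order: (thr1.a,thr1.b,thr2.a)
|SC outcomes| = 6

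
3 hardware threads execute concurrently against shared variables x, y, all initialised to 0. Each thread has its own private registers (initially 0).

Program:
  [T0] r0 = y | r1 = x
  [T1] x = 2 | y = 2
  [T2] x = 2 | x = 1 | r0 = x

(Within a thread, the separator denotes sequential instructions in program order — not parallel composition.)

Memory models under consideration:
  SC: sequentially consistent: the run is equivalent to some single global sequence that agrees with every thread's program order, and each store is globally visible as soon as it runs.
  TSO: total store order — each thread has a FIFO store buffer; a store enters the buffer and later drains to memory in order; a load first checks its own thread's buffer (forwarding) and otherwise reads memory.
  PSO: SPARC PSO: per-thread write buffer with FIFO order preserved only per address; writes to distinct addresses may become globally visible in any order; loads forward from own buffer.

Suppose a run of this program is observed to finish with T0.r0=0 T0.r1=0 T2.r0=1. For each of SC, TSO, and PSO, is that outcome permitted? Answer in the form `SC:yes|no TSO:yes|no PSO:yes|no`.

outcome vector order: (T0.r0,T0.r1,T2.r0)
[SC] allowed = {0/0/1, 0/0/2, 0/1/1, 0/1/2, 0/2/1, 0/2/2, 2/1/1, 2/2/1, 2/2/2}
[TSO] allowed = {0/0/1, 0/0/2, 0/1/1, 0/1/2, 0/2/1, 0/2/2, 2/1/1, 2/2/1, 2/2/2}
[PSO] allowed = {0/0/1, 0/0/2, 0/1/1, 0/1/2, 0/2/1, 0/2/2, 2/0/1, 2/0/2, 2/1/1, 2/1/2, 2/2/1, 2/2/2}
target 0/0/1 ∈ {SC,TSO,PSO}

SC:yes TSO:yes PSO:yes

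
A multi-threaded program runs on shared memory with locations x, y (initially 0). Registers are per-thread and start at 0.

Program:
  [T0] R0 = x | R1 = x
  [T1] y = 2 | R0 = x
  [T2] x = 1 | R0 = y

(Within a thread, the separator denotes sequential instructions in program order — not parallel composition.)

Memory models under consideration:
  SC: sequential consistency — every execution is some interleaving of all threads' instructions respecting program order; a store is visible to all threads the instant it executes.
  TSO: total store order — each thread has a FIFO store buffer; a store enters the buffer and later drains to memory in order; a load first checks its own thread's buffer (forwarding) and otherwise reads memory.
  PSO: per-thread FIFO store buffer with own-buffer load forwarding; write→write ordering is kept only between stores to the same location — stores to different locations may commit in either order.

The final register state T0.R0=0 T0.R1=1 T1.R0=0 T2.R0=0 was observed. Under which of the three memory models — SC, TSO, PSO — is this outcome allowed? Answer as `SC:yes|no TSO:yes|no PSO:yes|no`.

SC:no TSO:yes PSO:yes

outcome vector order: (T0.R0,T0.R1,T1.R0,T2.R0)
under SC → 0002 0010 0012 0102 0110 0112 1102 1110 1112
under TSO → 0000 0002 0010 0012 0100 0102 0110 0112 1100 1102 1110 1112
under PSO → 0000 0002 0010 0012 0100 0102 0110 0112 1100 1102 1110 1112
target 0100 ∈ {TSO,PSO}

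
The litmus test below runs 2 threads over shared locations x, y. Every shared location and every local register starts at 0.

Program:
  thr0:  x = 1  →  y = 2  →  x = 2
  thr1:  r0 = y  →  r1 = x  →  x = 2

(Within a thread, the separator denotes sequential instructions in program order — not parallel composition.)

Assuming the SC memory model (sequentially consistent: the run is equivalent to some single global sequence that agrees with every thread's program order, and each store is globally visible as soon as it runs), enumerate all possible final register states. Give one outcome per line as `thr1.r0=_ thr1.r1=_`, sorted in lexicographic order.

outcome vector order: (thr1.r0,thr1.r1)
|SC outcomes| = 5

thr1.r0=0 thr1.r1=0
thr1.r0=0 thr1.r1=1
thr1.r0=0 thr1.r1=2
thr1.r0=2 thr1.r1=1
thr1.r0=2 thr1.r1=2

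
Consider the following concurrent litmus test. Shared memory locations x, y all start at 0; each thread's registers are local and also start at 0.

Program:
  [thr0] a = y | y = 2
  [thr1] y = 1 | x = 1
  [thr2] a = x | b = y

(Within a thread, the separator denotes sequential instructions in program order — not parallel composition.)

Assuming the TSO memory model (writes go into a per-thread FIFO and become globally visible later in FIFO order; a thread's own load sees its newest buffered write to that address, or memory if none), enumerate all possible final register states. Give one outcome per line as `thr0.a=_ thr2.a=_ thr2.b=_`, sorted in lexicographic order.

outcome vector order: (thr0.a,thr2.a,thr2.b)
|TSO outcomes| = 10

thr0.a=0 thr2.a=0 thr2.b=0
thr0.a=0 thr2.a=0 thr2.b=1
thr0.a=0 thr2.a=0 thr2.b=2
thr0.a=0 thr2.a=1 thr2.b=1
thr0.a=0 thr2.a=1 thr2.b=2
thr0.a=1 thr2.a=0 thr2.b=0
thr0.a=1 thr2.a=0 thr2.b=1
thr0.a=1 thr2.a=0 thr2.b=2
thr0.a=1 thr2.a=1 thr2.b=1
thr0.a=1 thr2.a=1 thr2.b=2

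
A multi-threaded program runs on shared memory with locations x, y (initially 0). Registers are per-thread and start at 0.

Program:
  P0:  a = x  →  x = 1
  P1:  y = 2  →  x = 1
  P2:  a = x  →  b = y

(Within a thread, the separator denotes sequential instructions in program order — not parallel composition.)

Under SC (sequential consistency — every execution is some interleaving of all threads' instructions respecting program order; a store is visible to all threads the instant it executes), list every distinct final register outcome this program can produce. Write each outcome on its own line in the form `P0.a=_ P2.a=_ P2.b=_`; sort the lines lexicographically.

outcome vector order: (P0.a,P2.a,P2.b)
|SC outcomes| = 7

P0.a=0 P2.a=0 P2.b=0
P0.a=0 P2.a=0 P2.b=2
P0.a=0 P2.a=1 P2.b=0
P0.a=0 P2.a=1 P2.b=2
P0.a=1 P2.a=0 P2.b=0
P0.a=1 P2.a=0 P2.b=2
P0.a=1 P2.a=1 P2.b=2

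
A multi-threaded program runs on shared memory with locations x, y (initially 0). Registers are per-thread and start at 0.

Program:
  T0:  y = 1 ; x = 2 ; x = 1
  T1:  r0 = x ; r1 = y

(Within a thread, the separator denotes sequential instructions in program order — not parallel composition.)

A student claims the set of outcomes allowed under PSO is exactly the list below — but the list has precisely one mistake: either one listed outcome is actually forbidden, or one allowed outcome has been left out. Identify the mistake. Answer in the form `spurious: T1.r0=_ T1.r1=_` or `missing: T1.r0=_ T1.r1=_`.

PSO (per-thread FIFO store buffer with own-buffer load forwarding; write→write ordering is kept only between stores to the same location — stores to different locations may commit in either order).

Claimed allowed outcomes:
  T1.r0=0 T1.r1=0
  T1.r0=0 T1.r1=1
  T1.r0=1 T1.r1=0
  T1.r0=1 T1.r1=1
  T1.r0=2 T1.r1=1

missing: T1.r0=2 T1.r1=0

outcome vector order: (T1.r0,T1.r1)
PSO (6): <0 0> <0 1> <1 0> <1 1> <2 0> <2 1>
PSO∖claimed = {<2 0>}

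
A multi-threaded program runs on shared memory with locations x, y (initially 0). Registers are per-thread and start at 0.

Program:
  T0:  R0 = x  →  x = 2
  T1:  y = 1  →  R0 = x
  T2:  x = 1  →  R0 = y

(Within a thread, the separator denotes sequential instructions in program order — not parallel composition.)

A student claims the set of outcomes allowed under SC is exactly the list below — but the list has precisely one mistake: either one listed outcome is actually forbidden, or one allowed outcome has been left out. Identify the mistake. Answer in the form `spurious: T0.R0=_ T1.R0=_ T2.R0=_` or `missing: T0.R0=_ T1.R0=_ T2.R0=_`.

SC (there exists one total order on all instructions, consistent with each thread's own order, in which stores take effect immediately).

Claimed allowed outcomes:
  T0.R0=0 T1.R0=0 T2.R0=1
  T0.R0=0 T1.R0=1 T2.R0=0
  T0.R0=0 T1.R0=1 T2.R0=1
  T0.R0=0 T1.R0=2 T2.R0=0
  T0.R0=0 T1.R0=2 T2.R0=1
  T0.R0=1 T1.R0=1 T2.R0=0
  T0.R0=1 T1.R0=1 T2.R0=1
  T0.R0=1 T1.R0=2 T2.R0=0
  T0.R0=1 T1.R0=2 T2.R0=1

outcome vector order: (T0.R0,T1.R0,T2.R0)
[SC] allowed = {<0 0 1>, <0 1 0>, <0 1 1>, <0 2 0>, <0 2 1>, <1 0 1>, <1 1 0>, <1 1 1>, <1 2 0>, <1 2 1>}
SC∖claimed = {<1 0 1>}

missing: T0.R0=1 T1.R0=0 T2.R0=1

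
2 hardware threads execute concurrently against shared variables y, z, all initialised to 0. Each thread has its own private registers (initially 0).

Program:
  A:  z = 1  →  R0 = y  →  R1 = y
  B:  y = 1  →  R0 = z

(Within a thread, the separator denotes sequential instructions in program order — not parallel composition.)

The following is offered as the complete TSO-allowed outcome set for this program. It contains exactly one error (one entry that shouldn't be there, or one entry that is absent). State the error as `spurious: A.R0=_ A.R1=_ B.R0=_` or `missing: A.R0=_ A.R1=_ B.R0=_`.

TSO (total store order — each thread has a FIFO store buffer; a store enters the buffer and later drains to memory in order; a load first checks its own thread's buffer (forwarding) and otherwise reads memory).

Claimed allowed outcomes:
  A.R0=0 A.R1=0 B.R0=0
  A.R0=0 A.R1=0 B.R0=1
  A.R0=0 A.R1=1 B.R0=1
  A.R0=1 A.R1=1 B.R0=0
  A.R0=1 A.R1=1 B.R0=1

outcome vector order: (A.R0,A.R1,B.R0)
TSO (6): 000; 001; 010; 011; 110; 111
TSO∖claimed = {010}

missing: A.R0=0 A.R1=1 B.R0=0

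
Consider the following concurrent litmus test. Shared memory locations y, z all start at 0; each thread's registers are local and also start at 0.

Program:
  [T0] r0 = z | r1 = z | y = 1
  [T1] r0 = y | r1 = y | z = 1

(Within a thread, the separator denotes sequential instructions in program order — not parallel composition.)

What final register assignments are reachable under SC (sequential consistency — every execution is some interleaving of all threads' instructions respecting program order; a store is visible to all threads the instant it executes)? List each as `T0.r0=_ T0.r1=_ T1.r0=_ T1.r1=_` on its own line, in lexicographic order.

T0.r0=0 T0.r1=0 T1.r0=0 T1.r1=0
T0.r0=0 T0.r1=0 T1.r0=0 T1.r1=1
T0.r0=0 T0.r1=0 T1.r0=1 T1.r1=1
T0.r0=0 T0.r1=1 T1.r0=0 T1.r1=0
T0.r0=1 T0.r1=1 T1.r0=0 T1.r1=0

outcome vector order: (T0.r0,T0.r1,T1.r0,T1.r1)
|SC outcomes| = 5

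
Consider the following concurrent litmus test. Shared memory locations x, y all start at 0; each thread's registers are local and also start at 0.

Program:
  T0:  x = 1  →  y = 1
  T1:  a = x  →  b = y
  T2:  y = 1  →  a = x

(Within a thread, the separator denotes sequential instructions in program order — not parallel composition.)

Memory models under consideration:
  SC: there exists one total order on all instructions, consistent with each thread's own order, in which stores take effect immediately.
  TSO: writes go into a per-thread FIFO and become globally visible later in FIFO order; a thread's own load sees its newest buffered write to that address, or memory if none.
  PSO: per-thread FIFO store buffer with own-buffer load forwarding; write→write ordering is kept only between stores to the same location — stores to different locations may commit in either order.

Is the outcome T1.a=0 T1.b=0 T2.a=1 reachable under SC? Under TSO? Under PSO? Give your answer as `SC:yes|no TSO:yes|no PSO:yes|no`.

outcome vector order: (T1.a,T1.b,T2.a)
SC (7): 000; 001; 010; 011; 101; 110; 111
TSO (8): 000; 001; 010; 011; 100; 101; 110; 111
PSO (8): 000; 001; 010; 011; 100; 101; 110; 111
target 001 ∈ {SC,TSO,PSO}

SC:yes TSO:yes PSO:yes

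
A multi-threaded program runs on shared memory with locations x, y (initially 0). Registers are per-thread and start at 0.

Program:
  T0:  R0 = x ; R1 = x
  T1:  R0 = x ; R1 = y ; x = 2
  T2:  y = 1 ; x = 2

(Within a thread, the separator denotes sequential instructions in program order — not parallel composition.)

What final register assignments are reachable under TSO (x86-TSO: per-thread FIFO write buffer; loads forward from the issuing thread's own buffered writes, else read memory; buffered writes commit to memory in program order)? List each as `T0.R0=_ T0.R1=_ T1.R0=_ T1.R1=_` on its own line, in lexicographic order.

T0.R0=0 T0.R1=0 T1.R0=0 T1.R1=0
T0.R0=0 T0.R1=0 T1.R0=0 T1.R1=1
T0.R0=0 T0.R1=0 T1.R0=2 T1.R1=1
T0.R0=0 T0.R1=2 T1.R0=0 T1.R1=0
T0.R0=0 T0.R1=2 T1.R0=0 T1.R1=1
T0.R0=0 T0.R1=2 T1.R0=2 T1.R1=1
T0.R0=2 T0.R1=2 T1.R0=0 T1.R1=0
T0.R0=2 T0.R1=2 T1.R0=0 T1.R1=1
T0.R0=2 T0.R1=2 T1.R0=2 T1.R1=1

outcome vector order: (T0.R0,T0.R1,T1.R0,T1.R1)
|TSO outcomes| = 9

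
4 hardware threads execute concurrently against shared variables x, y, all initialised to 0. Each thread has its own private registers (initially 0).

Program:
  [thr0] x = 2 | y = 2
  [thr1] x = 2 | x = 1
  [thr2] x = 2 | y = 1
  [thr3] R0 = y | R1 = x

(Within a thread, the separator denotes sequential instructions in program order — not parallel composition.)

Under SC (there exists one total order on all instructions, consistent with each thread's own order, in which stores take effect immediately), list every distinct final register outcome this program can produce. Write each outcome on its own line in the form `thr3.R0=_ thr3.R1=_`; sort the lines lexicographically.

outcome vector order: (thr3.R0,thr3.R1)
|SC outcomes| = 7

thr3.R0=0 thr3.R1=0
thr3.R0=0 thr3.R1=1
thr3.R0=0 thr3.R1=2
thr3.R0=1 thr3.R1=1
thr3.R0=1 thr3.R1=2
thr3.R0=2 thr3.R1=1
thr3.R0=2 thr3.R1=2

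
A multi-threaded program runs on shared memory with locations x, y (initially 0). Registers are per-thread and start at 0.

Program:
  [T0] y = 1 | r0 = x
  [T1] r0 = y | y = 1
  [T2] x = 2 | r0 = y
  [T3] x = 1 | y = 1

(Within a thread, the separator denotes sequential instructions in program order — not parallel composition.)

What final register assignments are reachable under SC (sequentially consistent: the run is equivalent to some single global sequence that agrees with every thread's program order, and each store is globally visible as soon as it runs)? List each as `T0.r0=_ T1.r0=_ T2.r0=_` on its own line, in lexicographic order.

T0.r0=0 T1.r0=0 T2.r0=1
T0.r0=0 T1.r0=1 T2.r0=1
T0.r0=1 T1.r0=0 T2.r0=0
T0.r0=1 T1.r0=0 T2.r0=1
T0.r0=1 T1.r0=1 T2.r0=0
T0.r0=1 T1.r0=1 T2.r0=1
T0.r0=2 T1.r0=0 T2.r0=0
T0.r0=2 T1.r0=0 T2.r0=1
T0.r0=2 T1.r0=1 T2.r0=0
T0.r0=2 T1.r0=1 T2.r0=1

outcome vector order: (T0.r0,T1.r0,T2.r0)
|SC outcomes| = 10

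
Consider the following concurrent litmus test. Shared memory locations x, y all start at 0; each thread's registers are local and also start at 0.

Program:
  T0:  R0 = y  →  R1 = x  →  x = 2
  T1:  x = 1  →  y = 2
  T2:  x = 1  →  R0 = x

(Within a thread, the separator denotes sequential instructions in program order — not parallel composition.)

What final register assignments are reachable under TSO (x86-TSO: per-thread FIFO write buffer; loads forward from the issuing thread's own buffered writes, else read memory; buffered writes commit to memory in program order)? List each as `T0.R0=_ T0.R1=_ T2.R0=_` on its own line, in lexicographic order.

T0.R0=0 T0.R1=0 T2.R0=1
T0.R0=0 T0.R1=0 T2.R0=2
T0.R0=0 T0.R1=1 T2.R0=1
T0.R0=0 T0.R1=1 T2.R0=2
T0.R0=2 T0.R1=1 T2.R0=1
T0.R0=2 T0.R1=1 T2.R0=2

outcome vector order: (T0.R0,T0.R1,T2.R0)
|TSO outcomes| = 6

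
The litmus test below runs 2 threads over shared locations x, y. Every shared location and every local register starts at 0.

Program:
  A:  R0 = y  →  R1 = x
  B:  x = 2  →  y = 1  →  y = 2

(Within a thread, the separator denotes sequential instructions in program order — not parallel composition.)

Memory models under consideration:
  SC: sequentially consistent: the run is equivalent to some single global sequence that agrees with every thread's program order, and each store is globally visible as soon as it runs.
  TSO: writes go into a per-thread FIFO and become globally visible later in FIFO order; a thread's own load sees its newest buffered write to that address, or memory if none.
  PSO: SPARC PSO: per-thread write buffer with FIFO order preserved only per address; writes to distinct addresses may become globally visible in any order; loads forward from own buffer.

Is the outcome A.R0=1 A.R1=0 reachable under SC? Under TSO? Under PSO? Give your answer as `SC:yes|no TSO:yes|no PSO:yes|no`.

outcome vector order: (A.R0,A.R1)
[SC] allowed = {0/0; 0/2; 1/2; 2/2}
[TSO] allowed = {0/0; 0/2; 1/2; 2/2}
[PSO] allowed = {0/0; 0/2; 1/0; 1/2; 2/0; 2/2}
target 1/0 ∈ {PSO}

SC:no TSO:no PSO:yes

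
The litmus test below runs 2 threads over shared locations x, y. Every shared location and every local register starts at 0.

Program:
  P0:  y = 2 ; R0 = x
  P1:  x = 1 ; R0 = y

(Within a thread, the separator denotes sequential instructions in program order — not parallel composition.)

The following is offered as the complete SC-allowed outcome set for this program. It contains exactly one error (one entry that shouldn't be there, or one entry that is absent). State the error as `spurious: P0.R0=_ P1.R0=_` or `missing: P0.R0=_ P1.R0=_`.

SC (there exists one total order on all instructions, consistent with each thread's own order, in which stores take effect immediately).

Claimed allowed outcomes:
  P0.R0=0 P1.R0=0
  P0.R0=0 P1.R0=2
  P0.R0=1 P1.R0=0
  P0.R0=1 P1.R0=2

spurious: P0.R0=0 P1.R0=0

outcome vector order: (P0.R0,P1.R0)
under SC → 0/2, 1/0, 1/2
claimed∖SC = {0/0}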